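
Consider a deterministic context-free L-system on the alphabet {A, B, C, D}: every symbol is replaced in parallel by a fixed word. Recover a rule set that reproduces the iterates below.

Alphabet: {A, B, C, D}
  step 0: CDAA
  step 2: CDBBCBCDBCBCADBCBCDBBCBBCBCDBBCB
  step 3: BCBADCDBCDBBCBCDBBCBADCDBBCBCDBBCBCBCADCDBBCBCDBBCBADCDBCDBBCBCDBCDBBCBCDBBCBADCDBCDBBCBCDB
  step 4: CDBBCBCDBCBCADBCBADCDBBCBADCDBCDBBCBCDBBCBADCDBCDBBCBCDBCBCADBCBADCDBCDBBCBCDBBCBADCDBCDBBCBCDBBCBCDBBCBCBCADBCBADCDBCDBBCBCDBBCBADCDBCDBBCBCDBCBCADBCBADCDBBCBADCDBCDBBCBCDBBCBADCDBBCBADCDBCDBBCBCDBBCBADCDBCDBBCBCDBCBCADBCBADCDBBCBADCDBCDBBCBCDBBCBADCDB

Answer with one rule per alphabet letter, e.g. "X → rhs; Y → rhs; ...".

A->CBC, B->CDB, C->BCB, D->AD

  step 3 ⇒ step 4: BCBADCDBCDBBCBCDBBCBADCDBBCBCDBBCBCBCADCDBBCBCDBBCBADCDBCDBBCBCDBCDBBCBCDBBCBADCDBCDBBCBCDB ⇒ CDB·BCB·CDB·CBC·AD·BCB·AD·CDB·BCB·AD·CDB·CDB·BCB·CDB·BCB·AD·CDB·CDB·BCB·CDB·CBC·AD·BCB·AD·CDB·CDB·BCB·CDB·BCB·AD·CDB·CDB·BCB·CDB·BCB·CDB·BCB·CBC·AD·BCB·AD·CDB·CDB·BCB·CDB·BCB·AD·CDB·CDB·BCB·CDB·CBC·AD·BCB·AD·CDB·BCB·AD·CDB·CDB·BCB·CDB·BCB·AD·CDB·BCB·AD·CDB·CDB·BCB·CDB·BCB·AD·CDB·CDB·BCB·CDB·CBC·AD·BCB·AD·CDB·BCB·AD·CDB·CDB·BCB·CDB·BCB·AD·CDB
    A ↦ CBC
    B ↦ CDB
    C ↦ BCB
    D ↦ AD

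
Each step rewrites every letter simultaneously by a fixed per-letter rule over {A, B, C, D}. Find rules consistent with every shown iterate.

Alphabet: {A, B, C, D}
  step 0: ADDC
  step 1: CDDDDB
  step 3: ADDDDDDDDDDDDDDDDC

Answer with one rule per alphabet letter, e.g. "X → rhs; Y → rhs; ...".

  step 0 ⇒ step 1: ADDC ⇒ C·DD·DD·B
    A ↦ C
    C ↦ B
    D ↦ DD
    B ↦ A  (constrained at step 1)

A->C, B->A, C->B, D->DD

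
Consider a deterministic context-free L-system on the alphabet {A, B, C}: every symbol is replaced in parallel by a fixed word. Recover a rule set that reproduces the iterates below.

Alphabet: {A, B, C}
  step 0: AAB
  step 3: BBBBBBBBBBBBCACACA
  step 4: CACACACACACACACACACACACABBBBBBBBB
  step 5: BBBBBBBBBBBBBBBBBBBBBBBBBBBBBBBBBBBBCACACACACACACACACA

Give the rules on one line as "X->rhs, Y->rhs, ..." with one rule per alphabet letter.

A->BB, B->CA, C->B

  step 4 ⇒ step 5: CACACACACACACACACACACACABBBBBBBBB ⇒ B·BB·B·BB·B·BB·B·BB·B·BB·B·BB·B·BB·B·BB·B·BB·B·BB·B·BB·B·BB·CA·CA·CA·CA·CA·CA·CA·CA·CA
    A ↦ BB
    B ↦ CA
    C ↦ B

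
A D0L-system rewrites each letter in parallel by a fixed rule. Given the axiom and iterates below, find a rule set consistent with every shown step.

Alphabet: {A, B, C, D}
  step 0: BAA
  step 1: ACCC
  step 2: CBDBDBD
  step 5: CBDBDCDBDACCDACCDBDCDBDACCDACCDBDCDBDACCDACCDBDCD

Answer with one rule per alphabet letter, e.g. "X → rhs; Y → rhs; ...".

  step 1 ⇒ step 2: ACCC ⇒ C·BD·BD·BD
    A ↦ C
    C ↦ BD
  step 0 ⇒ step 1: BAA ⇒ AC·C·C
    B ↦ AC
    D ↦ CD  (constrained at step 2)

A->C, B->AC, C->BD, D->CD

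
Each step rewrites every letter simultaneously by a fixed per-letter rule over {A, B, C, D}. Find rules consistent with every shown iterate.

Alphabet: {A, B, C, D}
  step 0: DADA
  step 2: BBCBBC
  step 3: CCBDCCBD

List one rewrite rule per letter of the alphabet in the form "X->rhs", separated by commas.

  step 2 ⇒ step 3: BBCBBC ⇒ C·C·BD·C·C·BD
    B ↦ C
    C ↦ BD
    A ↦ B  (constrained at step 0)
    D ↦ AA  (constrained at step 0)

A->B, B->C, C->BD, D->AA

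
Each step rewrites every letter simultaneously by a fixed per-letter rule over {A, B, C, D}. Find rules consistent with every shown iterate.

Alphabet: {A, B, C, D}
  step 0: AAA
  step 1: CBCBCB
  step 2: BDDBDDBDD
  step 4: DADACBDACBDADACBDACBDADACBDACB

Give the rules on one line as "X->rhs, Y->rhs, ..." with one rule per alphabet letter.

  step 1 ⇒ step 2: CBCBCB ⇒ BD·D·BD·D·BD·D
    B ↦ D
    C ↦ BD
  step 0 ⇒ step 1: AAA ⇒ CB·CB·CB
    A ↦ CB
    D ↦ DA  (constrained at step 2)

A->CB, B->D, C->BD, D->DA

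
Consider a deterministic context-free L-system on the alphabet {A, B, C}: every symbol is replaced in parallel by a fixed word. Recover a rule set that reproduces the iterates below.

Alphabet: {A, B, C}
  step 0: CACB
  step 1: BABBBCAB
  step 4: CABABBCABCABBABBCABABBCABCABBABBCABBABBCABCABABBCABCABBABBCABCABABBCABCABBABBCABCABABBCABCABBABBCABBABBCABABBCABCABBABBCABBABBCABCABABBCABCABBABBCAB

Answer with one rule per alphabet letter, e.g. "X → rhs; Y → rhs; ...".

A->ABB, B->CAB, C->B

  step 0 ⇒ step 1: CACB ⇒ B·ABB·B·CAB
    A ↦ ABB
    B ↦ CAB
    C ↦ B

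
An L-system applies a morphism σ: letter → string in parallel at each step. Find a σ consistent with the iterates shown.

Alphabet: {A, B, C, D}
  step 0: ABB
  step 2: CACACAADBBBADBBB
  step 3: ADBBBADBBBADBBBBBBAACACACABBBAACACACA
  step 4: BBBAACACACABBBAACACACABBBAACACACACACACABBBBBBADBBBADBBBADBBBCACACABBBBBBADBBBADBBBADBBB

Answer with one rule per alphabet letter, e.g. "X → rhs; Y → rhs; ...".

A->BBB, B->CA, C->AD, D->AA

  step 3 ⇒ step 4: ADBBBADBBBADBBBBBBAACACACABBBAACACACA ⇒ BBB·AA·CA·CA·CA·BBB·AA·CA·CA·CA·BBB·AA·CA·CA·CA·CA·CA·CA·BBB·BBB·AD·BBB·AD·BBB·AD·BBB·CA·CA·CA·BBB·BBB·AD·BBB·AD·BBB·AD·BBB
    A ↦ BBB
    B ↦ CA
    C ↦ AD
    D ↦ AA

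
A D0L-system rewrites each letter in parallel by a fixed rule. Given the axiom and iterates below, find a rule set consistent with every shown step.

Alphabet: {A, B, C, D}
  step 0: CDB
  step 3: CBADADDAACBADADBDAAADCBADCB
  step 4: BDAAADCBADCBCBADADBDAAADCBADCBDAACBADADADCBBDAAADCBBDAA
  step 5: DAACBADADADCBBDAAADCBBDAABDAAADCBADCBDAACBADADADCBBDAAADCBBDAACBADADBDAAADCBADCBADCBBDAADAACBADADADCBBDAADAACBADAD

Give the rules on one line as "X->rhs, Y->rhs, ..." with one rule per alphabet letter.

A->AD, B->DAA, C->B, D->CB

  step 4 ⇒ step 5: BDAAADCBADCBCBADADBDAAADCBADCBDAACBADADADCBBDAAADCBBDAA ⇒ DAA·CB·AD·AD·AD·CB·B·DAA·AD·CB·B·DAA·B·DAA·AD·CB·AD·CB·DAA·CB·AD·AD·AD·CB·B·DAA·AD·CB·B·DAA·CB·AD·AD·B·DAA·AD·CB·AD·CB·AD·CB·B·DAA·DAA·CB·AD·AD·AD·CB·B·DAA·DAA·CB·AD·AD
    A ↦ AD
    B ↦ DAA
    C ↦ B
    D ↦ CB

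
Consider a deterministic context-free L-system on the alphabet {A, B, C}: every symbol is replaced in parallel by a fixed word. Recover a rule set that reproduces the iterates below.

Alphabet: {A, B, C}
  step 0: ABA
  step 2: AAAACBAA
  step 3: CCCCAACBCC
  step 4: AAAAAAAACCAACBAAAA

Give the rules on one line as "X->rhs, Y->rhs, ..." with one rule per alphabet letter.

  step 3 ⇒ step 4: CCCCAACBCC ⇒ AA·AA·AA·AA·C·C·AA·CB·AA·AA
    A ↦ C
    B ↦ CB
    C ↦ AA

A->C, B->CB, C->AA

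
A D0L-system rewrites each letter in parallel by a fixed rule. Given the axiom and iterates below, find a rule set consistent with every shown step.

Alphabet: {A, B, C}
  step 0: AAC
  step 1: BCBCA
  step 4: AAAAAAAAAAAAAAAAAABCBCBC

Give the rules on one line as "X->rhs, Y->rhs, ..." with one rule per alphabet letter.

A->BC, B->AA, C->A

  step 0 ⇒ step 1: AAC ⇒ BC·BC·A
    A ↦ BC
    C ↦ A
    B ↦ AA  (constrained at step 1)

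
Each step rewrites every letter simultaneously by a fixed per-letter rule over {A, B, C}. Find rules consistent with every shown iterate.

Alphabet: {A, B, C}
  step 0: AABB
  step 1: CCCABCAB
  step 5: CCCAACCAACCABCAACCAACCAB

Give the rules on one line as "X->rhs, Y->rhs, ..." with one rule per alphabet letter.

A->C, B->CAB, C->A

  step 0 ⇒ step 1: AABB ⇒ C·C·CAB·CAB
    A ↦ C
    B ↦ CAB
    C ↦ A  (constrained at step 1)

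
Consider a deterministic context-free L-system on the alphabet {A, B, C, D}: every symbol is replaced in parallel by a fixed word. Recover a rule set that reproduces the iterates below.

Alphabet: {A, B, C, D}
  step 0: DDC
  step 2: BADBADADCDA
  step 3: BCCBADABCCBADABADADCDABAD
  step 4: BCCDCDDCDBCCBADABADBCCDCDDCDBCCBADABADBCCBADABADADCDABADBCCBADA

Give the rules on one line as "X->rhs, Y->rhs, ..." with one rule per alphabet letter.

A->BAD, B->BCC, C->DCD, D->A

  step 3 ⇒ step 4: BCCBADABCCBADABADADCDABAD ⇒ BCC·DCD·DCD·BCC·BAD·A·BAD·BCC·DCD·DCD·BCC·BAD·A·BAD·BCC·BAD·A·BAD·A·DCD·A·BAD·BCC·BAD·A
    A ↦ BAD
    B ↦ BCC
    C ↦ DCD
    D ↦ A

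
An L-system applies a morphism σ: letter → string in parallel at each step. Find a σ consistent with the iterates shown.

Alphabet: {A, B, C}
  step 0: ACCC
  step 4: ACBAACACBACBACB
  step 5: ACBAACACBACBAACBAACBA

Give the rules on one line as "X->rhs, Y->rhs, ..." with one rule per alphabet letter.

  step 4 ⇒ step 5: ACBAACACBACBACB ⇒ AC·B·A·AC·AC·B·AC·B·A·AC·B·A·AC·B·A
    A ↦ AC
    B ↦ A
    C ↦ B

A->AC, B->A, C->B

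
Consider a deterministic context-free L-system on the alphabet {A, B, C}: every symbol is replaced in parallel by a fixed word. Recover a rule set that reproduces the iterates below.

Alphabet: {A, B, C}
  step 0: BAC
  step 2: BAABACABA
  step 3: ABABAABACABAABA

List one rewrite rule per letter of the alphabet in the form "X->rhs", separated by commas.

  step 2 ⇒ step 3: BAABACABA ⇒ A·BA·BA·A·BA·CA·BA·A·BA
    A ↦ BA
    B ↦ A
    C ↦ CA

A->BA, B->A, C->CA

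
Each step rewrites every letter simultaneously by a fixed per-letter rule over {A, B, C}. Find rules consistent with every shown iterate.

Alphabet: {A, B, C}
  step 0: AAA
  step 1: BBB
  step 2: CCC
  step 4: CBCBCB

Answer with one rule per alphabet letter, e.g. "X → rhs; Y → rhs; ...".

A->B, B->C, C->BA

  step 1 ⇒ step 2: BBB ⇒ C·C·C
    B ↦ C
  step 0 ⇒ step 1: AAA ⇒ B·B·B
    A ↦ B
    C ↦ BA  (constrained at step 2)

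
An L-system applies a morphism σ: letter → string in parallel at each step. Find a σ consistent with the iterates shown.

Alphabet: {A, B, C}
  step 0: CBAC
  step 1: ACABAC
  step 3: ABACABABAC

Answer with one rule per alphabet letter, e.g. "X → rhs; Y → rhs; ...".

  step 0 ⇒ step 1: CBAC ⇒ AC·A·B·AC
    A ↦ B
    B ↦ A
    C ↦ AC

A->B, B->A, C->AC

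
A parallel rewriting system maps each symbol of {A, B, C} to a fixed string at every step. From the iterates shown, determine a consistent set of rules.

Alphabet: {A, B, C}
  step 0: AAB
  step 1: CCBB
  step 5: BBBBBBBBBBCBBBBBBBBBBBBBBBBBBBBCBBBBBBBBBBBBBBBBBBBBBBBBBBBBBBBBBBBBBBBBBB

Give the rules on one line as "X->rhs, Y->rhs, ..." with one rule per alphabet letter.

A->C, B->BB, C->BAB

  step 0 ⇒ step 1: AAB ⇒ C·C·BB
    A ↦ C
    B ↦ BB
    C ↦ BAB  (constrained at step 1)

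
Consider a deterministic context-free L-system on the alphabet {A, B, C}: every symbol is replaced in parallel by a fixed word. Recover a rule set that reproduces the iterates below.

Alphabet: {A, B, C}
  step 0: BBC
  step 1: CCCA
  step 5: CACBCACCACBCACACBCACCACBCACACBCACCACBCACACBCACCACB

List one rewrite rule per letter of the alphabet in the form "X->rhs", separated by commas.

  step 0 ⇒ step 1: BBC ⇒ C·C·CA
    B ↦ C
    C ↦ CA
    A ↦ CB  (constrained at step 1)

A->CB, B->C, C->CA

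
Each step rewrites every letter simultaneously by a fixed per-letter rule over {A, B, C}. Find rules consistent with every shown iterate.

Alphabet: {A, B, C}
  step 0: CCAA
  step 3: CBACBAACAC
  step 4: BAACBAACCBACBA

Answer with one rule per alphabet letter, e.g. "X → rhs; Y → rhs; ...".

A->C, B->A, C->BA

  step 3 ⇒ step 4: CBACBAACAC ⇒ BA·A·C·BA·A·C·C·BA·C·BA
    A ↦ C
    B ↦ A
    C ↦ BA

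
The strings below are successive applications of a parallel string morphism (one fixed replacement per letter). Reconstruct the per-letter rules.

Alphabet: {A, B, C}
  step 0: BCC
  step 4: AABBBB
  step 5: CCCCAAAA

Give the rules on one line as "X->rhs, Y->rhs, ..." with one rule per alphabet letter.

  step 4 ⇒ step 5: AABBBB ⇒ CC·CC·A·A·A·A
    A ↦ CC
    B ↦ A
    C ↦ B  (constrained at step 0)

A->CC, B->A, C->B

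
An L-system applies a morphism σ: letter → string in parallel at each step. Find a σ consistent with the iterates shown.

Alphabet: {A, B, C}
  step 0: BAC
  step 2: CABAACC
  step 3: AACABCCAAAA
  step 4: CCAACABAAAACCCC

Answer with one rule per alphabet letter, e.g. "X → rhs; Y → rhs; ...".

A->C, B->AB, C->AA

  step 3 ⇒ step 4: AACABCCAAAA ⇒ C·C·AA·C·AB·AA·AA·C·C·C·C
    A ↦ C
    B ↦ AB
    C ↦ AA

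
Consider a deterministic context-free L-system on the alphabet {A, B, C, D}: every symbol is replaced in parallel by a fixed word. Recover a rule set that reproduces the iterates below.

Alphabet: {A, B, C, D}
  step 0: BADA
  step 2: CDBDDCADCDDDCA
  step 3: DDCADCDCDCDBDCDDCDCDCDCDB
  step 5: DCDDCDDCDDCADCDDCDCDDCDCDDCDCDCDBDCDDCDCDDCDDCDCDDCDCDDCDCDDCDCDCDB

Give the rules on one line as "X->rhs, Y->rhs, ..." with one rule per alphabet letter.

  step 2 ⇒ step 3: CDBDDCADCDDDCA ⇒ D·DC·A·DC·DC·D·CDB·DC·D·DC·DC·DC·D·CDB
    A ↦ CDB
    B ↦ A
    C ↦ D
    D ↦ DC

A->CDB, B->A, C->D, D->DC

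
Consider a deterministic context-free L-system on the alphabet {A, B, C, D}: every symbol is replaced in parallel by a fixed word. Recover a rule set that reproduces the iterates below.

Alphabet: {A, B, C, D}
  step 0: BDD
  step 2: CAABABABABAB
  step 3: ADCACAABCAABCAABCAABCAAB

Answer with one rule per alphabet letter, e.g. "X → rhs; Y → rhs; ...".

A->CA, B->AB, C->AD, D->BB

  step 2 ⇒ step 3: CAABABABABAB ⇒ AD·CA·CA·AB·CA·AB·CA·AB·CA·AB·CA·AB
    A ↦ CA
    B ↦ AB
    C ↦ AD
    D ↦ BB  (constrained at step 0)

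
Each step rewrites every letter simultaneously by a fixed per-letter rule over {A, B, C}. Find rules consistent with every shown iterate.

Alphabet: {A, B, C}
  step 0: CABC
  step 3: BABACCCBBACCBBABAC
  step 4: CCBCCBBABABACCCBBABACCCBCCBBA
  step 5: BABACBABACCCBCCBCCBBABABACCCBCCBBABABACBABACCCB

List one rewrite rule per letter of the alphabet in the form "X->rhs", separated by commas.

A->CB, B->C, C->BA

  step 4 ⇒ step 5: CCBCCBBABABACCCBBABACCCBCCBBA ⇒ BA·BA·C·BA·BA·C·C·CB·C·CB·C·CB·BA·BA·BA·C·C·CB·C·CB·BA·BA·BA·C·BA·BA·C·C·CB
    A ↦ CB
    B ↦ C
    C ↦ BA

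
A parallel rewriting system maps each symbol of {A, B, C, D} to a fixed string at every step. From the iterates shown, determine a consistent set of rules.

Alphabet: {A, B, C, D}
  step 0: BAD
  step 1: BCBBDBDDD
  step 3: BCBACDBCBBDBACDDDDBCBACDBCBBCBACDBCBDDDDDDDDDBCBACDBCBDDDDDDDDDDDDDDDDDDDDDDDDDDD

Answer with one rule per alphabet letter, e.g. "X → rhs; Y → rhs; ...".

  step 0 ⇒ step 1: BAD ⇒ BCB·BDB·DDD
    A ↦ BDB
    B ↦ BCB
    D ↦ DDD
    C ↦ ACD  (constrained at step 1)

A->BDB, B->BCB, C->ACD, D->DDD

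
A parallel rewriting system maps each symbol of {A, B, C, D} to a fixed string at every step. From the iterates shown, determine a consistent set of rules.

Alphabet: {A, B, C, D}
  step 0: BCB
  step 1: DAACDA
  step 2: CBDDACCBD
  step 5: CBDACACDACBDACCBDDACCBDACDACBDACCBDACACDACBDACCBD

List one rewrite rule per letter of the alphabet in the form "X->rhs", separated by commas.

A->D, B->DA, C->AC, D->CB

  step 1 ⇒ step 2: DAACDA ⇒ CB·D·D·AC·CB·D
    A ↦ D
    C ↦ AC
    D ↦ CB
  step 0 ⇒ step 1: BCB ⇒ DA·AC·DA
    B ↦ DA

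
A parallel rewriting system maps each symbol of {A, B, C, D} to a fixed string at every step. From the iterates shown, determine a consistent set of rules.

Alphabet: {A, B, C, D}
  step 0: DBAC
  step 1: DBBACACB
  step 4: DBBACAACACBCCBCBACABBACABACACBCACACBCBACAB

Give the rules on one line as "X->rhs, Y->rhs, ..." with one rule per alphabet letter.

A->C, B->ACA, C->B, D->DBB

  step 0 ⇒ step 1: DBAC ⇒ DBB·ACA·C·B
    A ↦ C
    B ↦ ACA
    C ↦ B
    D ↦ DBB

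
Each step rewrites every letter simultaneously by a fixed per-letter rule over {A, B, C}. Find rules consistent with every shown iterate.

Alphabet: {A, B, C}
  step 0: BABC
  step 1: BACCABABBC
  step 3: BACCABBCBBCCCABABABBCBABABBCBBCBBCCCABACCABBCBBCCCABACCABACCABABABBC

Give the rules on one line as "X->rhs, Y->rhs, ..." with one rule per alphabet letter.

A->CCA, B->BA, C->BBC

  step 0 ⇒ step 1: BABC ⇒ BA·CCA·BA·BBC
    A ↦ CCA
    B ↦ BA
    C ↦ BBC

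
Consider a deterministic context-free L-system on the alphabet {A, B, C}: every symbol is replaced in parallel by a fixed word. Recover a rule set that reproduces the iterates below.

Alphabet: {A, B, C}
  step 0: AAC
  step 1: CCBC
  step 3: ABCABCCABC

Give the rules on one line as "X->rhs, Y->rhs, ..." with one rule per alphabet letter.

A->C, B->A, C->BC

  step 0 ⇒ step 1: AAC ⇒ C·C·BC
    A ↦ C
    C ↦ BC
    B ↦ A  (constrained at step 1)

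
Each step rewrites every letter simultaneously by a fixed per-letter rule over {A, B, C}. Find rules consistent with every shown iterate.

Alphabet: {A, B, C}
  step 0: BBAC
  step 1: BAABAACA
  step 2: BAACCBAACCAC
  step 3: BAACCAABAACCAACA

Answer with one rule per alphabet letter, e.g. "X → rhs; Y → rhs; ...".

  step 2 ⇒ step 3: BAACCBAACCAC ⇒ BAA·C·C·A·A·BAA·C·C·A·A·C·A
    A ↦ C
    B ↦ BAA
    C ↦ A

A->C, B->BAA, C->A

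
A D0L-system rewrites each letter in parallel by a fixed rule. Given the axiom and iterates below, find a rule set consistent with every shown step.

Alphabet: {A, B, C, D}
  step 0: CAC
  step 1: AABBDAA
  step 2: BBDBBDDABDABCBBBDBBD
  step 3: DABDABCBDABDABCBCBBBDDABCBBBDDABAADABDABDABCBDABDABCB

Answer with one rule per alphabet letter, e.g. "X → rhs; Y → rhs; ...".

  step 2 ⇒ step 3: BBDBBDDABDABCBBBDBBD ⇒ DAB·DAB·CB·DAB·DAB·CB·CB·BBD·DAB·CB·BBD·DAB·AA·DAB·DAB·DAB·CB·DAB·DAB·CB
    A ↦ BBD
    B ↦ DAB
    C ↦ AA
    D ↦ CB

A->BBD, B->DAB, C->AA, D->CB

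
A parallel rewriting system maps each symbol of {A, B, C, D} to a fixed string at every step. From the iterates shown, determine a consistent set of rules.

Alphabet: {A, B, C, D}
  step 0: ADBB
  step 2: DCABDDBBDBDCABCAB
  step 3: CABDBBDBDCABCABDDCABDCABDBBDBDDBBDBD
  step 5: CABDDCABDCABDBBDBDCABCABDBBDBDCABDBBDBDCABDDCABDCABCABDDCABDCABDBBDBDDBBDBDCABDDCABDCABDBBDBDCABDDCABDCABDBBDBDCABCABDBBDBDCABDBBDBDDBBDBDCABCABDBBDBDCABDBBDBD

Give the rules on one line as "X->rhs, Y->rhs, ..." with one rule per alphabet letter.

A->BDB, B->D, C->DB, D->CAB

  step 2 ⇒ step 3: DCABDDBBDBDCABCAB ⇒ CAB·DB·BDB·D·CAB·CAB·D·D·CAB·D·CAB·DB·BDB·D·DB·BDB·D
    A ↦ BDB
    B ↦ D
    C ↦ DB
    D ↦ CAB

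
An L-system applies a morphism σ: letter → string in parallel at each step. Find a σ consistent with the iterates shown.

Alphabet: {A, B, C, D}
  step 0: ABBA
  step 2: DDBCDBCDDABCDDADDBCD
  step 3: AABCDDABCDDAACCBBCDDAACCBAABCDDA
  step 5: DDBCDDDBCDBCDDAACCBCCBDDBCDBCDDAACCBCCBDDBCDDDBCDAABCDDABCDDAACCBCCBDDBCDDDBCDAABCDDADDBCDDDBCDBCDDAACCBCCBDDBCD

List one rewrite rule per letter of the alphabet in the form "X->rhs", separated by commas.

A->CCB, B->BCD, C->D, D->A

  step 2 ⇒ step 3: DDBCDBCDDABCDDADDBCD ⇒ A·A·BCD·D·A·BCD·D·A·A·CCB·BCD·D·A·A·CCB·A·A·BCD·D·A
    A ↦ CCB
    B ↦ BCD
    C ↦ D
    D ↦ A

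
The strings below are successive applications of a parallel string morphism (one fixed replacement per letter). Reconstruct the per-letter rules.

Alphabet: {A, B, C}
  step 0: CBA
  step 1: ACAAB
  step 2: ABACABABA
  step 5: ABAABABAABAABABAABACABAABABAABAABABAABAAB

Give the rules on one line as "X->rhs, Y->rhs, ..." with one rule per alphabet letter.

  step 1 ⇒ step 2: ACAAB ⇒ AB·AC·AB·AB·A
    A ↦ AB
    B ↦ A
    C ↦ AC

A->AB, B->A, C->AC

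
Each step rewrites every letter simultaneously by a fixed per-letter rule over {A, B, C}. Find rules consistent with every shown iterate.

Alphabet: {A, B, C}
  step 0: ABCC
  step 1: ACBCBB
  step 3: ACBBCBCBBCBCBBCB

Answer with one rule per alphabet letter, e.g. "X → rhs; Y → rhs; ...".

A->AC, B->BC, C->B

  step 0 ⇒ step 1: ABCC ⇒ AC·BC·B·B
    A ↦ AC
    B ↦ BC
    C ↦ B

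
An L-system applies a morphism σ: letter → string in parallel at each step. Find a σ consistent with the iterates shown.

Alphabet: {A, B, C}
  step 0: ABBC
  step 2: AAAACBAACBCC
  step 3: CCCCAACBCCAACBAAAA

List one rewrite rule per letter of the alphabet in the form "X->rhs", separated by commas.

  step 2 ⇒ step 3: AAAACBAACBCC ⇒ C·C·C·C·AA·CB·C·C·AA·CB·AA·AA
    A ↦ C
    B ↦ CB
    C ↦ AA

A->C, B->CB, C->AA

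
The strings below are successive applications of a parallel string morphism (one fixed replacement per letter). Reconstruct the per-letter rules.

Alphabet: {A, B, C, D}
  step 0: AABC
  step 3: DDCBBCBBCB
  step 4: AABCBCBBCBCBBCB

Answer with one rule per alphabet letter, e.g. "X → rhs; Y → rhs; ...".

A->D, B->CB, C->B, D->A

  step 3 ⇒ step 4: DDCBBCBBCB ⇒ A·A·B·CB·CB·B·CB·CB·B·CB
    B ↦ CB
    C ↦ B
    D ↦ A
    A ↦ D  (constrained at step 0)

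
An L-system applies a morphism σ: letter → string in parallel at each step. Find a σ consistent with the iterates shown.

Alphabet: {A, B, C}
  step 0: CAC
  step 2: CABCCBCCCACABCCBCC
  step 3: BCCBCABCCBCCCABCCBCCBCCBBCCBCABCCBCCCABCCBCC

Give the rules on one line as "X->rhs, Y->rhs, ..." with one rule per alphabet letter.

A->B, B->CA, C->BCC

  step 2 ⇒ step 3: CABCCBCCCACABCCBCC ⇒ BCC·B·CA·BCC·BCC·CA·BCC·BCC·BCC·B·BCC·B·CA·BCC·BCC·CA·BCC·BCC
    A ↦ B
    B ↦ CA
    C ↦ BCC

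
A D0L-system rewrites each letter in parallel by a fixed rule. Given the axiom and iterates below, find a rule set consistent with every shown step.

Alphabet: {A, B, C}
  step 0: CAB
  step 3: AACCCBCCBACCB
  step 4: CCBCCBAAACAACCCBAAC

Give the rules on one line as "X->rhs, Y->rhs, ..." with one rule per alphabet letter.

A->CCB, B->C, C->A

  step 3 ⇒ step 4: AACCCBCCBACCB ⇒ CCB·CCB·A·A·A·C·A·A·C·CCB·A·A·C
    A ↦ CCB
    B ↦ C
    C ↦ A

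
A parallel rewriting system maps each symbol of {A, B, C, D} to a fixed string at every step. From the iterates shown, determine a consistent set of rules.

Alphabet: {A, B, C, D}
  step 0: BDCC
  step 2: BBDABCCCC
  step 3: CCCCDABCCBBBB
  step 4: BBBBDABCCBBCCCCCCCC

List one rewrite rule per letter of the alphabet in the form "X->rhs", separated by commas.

  step 3 ⇒ step 4: CCCCDABCCBBBB ⇒ B·B·B·B·DA·B·CC·B·B·CC·CC·CC·CC
    A ↦ B
    B ↦ CC
    C ↦ B
    D ↦ DA

A->B, B->CC, C->B, D->DA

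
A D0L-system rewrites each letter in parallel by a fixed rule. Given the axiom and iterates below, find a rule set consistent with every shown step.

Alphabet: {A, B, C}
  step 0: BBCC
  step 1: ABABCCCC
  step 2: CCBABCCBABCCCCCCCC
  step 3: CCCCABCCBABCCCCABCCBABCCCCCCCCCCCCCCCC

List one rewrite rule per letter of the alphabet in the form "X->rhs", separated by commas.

  step 2 ⇒ step 3: CCBABCCBABCCCCCCCC ⇒ CC·CC·AB·CCB·AB·CC·CC·AB·CCB·AB·CC·CC·CC·CC·CC·CC·CC·CC
    A ↦ CCB
    B ↦ AB
    C ↦ CC

A->CCB, B->AB, C->CC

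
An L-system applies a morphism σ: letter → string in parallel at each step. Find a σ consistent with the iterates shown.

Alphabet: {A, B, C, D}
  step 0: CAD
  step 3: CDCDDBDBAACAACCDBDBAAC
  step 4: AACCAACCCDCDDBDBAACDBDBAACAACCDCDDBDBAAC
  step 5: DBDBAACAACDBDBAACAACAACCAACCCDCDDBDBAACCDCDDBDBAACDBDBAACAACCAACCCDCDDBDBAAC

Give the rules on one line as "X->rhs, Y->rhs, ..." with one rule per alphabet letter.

A->DB, B->D, C->AAC, D->C

  step 4 ⇒ step 5: AACCAACCCDCDDBDBAACDBDBAACAACCDCDDBDBAAC ⇒ DB·DB·AAC·AAC·DB·DB·AAC·AAC·AAC·C·AAC·C·C·D·C·D·DB·DB·AAC·C·D·C·D·DB·DB·AAC·DB·DB·AAC·AAC·C·AAC·C·C·D·C·D·DB·DB·AAC
    A ↦ DB
    B ↦ D
    C ↦ AAC
    D ↦ C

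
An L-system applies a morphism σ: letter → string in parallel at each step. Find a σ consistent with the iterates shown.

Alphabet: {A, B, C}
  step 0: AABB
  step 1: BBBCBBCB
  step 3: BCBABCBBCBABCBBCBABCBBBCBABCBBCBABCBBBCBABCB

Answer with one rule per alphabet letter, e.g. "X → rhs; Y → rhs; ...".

A->B, B->BCB, C->A

  step 0 ⇒ step 1: AABB ⇒ B·B·BCB·BCB
    A ↦ B
    B ↦ BCB
    C ↦ A  (constrained at step 1)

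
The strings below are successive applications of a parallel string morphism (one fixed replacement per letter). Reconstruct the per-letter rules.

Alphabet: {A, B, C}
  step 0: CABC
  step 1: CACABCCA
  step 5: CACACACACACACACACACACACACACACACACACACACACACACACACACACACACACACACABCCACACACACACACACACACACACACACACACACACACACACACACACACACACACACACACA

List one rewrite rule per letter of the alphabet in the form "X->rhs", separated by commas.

  step 0 ⇒ step 1: CABC ⇒ CA·CA·BC·CA
    A ↦ CA
    B ↦ BC
    C ↦ CA

A->CA, B->BC, C->CA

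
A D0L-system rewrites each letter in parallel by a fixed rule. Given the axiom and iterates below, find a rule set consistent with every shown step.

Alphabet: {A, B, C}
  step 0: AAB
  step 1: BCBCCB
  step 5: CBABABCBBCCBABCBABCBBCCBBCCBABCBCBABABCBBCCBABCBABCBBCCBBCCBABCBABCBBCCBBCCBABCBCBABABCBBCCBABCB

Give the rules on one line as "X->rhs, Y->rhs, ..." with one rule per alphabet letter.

A->BC, B->CB, C->AB

  step 0 ⇒ step 1: AAB ⇒ BC·BC·CB
    A ↦ BC
    B ↦ CB
    C ↦ AB  (constrained at step 1)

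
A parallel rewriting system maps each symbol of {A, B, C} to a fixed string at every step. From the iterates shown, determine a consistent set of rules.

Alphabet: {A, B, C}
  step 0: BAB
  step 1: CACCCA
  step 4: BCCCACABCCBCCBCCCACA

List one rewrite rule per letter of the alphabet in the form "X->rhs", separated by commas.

A->CC, B->CA, C->B

  step 0 ⇒ step 1: BAB ⇒ CA·CC·CA
    A ↦ CC
    B ↦ CA
    C ↦ B  (constrained at step 1)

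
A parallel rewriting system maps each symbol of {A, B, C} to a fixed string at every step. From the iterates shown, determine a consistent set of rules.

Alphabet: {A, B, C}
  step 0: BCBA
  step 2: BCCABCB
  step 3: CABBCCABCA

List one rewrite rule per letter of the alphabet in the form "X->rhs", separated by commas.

  step 2 ⇒ step 3: BCCABCB ⇒ CA·B·B·C·CA·B·CA
    A ↦ C
    B ↦ CA
    C ↦ B

A->C, B->CA, C->B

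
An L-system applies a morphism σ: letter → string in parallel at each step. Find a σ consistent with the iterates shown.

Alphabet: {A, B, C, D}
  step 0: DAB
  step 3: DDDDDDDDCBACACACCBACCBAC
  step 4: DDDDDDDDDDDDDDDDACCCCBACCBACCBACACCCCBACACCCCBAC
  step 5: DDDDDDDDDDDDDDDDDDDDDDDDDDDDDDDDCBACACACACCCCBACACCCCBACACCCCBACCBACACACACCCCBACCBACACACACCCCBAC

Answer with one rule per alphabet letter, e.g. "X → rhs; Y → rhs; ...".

  step 4 ⇒ step 5: DDDDDDDDDDDDDDDDACCCCBACCBACCBACACCCCBACACCCCBAC ⇒ DD·DD·DD·DD·DD·DD·DD·DD·DD·DD·DD·DD·DD·DD·DD·DD·CB·AC·AC·AC·AC·CC·CB·AC·AC·CC·CB·AC·AC·CC·CB·AC·CB·AC·AC·AC·AC·CC·CB·AC·CB·AC·AC·AC·AC·CC·CB·AC
    A ↦ CB
    B ↦ CC
    C ↦ AC
    D ↦ DD

A->CB, B->CC, C->AC, D->DD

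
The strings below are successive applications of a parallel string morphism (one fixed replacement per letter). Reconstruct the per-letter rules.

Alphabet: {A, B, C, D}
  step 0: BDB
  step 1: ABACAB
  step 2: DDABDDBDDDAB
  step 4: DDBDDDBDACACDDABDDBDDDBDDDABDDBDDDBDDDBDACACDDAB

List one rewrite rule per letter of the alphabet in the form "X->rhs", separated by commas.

  step 1 ⇒ step 2: ABACAB ⇒ DD·AB·DD·BD·DD·AB
    A ↦ DD
    B ↦ AB
    C ↦ BD
  step 0 ⇒ step 1: BDB ⇒ AB·AC·AB
    D ↦ AC

A->DD, B->AB, C->BD, D->AC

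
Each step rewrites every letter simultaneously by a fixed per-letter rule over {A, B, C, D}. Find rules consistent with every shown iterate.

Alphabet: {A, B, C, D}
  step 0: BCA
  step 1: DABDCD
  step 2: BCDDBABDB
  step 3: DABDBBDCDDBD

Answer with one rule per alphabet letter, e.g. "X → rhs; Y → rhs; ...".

A->CD, B->D, C->ABD, D->B

  step 2 ⇒ step 3: BCDDBABDB ⇒ D·ABD·B·B·D·CD·D·B·D
    A ↦ CD
    B ↦ D
    C ↦ ABD
    D ↦ B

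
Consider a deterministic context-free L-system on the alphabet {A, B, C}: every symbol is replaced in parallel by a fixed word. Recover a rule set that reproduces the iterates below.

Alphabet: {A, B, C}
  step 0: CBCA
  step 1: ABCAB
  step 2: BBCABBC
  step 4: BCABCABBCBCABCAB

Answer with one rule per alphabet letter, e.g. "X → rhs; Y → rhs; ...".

  step 1 ⇒ step 2: ABCAB ⇒ B·BC·A·B·BC
    A ↦ B
    B ↦ BC
    C ↦ A

A->B, B->BC, C->A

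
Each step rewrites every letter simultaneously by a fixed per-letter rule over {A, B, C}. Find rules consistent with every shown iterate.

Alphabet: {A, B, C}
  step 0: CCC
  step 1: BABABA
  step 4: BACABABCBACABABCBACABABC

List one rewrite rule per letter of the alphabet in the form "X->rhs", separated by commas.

A->C, B->AB, C->BA

  step 0 ⇒ step 1: CCC ⇒ BA·BA·BA
    C ↦ BA
    A ↦ C  (constrained at step 1)
    B ↦ AB  (constrained at step 1)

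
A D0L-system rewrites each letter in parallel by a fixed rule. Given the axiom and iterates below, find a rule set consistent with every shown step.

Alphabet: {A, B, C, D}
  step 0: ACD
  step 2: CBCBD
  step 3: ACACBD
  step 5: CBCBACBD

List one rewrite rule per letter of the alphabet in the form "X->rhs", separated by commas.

  step 2 ⇒ step 3: CBCBD ⇒ A·C·A·C·BD
    B ↦ C
    C ↦ A
    D ↦ BD
    A ↦ B  (constrained at step 0)

A->B, B->C, C->A, D->BD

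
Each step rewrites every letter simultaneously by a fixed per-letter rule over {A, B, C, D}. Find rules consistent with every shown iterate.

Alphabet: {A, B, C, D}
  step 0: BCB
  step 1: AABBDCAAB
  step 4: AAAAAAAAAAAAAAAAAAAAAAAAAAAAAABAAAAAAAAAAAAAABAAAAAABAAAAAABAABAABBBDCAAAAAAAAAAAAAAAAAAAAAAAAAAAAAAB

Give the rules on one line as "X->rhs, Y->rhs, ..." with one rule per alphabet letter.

  step 0 ⇒ step 1: BCB ⇒ AAB·BDC·AAB
    B ↦ AAB
    C ↦ BDC
    A ↦ AA  (constrained at step 1)
    D ↦ B  (constrained at step 1)

A->AA, B->AAB, C->BDC, D->B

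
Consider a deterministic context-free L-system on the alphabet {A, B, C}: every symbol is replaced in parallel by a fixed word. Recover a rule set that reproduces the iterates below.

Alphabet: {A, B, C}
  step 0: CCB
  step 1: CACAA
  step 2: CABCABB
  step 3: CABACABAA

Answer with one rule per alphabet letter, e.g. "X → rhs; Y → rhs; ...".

  step 2 ⇒ step 3: CABCABB ⇒ CA·B·A·CA·B·A·A
    A ↦ B
    B ↦ A
    C ↦ CA

A->B, B->A, C->CA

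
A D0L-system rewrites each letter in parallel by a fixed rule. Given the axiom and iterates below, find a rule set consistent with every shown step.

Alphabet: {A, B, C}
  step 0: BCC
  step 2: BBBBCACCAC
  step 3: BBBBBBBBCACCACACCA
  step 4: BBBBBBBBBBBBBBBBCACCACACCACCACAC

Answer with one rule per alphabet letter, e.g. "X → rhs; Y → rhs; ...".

  step 3 ⇒ step 4: BBBBBBBBCACCACACCA ⇒ BB·BB·BB·BB·BB·BB·BB·BB·CA·C·CA·CA·C·CA·C·CA·CA·C
    A ↦ C
    B ↦ BB
    C ↦ CA

A->C, B->BB, C->CA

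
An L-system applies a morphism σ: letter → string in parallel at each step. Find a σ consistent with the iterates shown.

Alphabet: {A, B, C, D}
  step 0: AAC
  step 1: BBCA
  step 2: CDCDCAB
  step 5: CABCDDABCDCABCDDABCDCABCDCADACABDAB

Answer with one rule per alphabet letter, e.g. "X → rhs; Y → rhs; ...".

A->B, B->CD, C->CA, D->DA

  step 1 ⇒ step 2: BBCA ⇒ CD·CD·CA·B
    A ↦ B
    B ↦ CD
    C ↦ CA
    D ↦ DA  (constrained at step 2)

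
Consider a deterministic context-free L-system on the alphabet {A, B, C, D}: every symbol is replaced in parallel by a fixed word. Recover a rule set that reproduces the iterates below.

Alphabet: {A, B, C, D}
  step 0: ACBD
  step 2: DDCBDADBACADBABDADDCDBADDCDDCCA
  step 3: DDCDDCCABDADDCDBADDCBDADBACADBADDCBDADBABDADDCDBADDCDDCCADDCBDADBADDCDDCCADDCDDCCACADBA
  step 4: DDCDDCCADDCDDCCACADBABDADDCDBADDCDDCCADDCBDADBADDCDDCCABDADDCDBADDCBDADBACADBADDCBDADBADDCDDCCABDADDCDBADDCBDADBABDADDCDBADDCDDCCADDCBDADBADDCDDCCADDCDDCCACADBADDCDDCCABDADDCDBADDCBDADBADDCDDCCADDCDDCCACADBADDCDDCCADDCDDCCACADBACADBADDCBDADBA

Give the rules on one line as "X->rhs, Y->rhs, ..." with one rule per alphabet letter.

A->DBA, B->BDA, C->CA, D->DDC

  step 3 ⇒ step 4: DDCDDCCABDADDCDBADDCBDADBACADBADDCBDADBABDADDCDBADDCDDCCADDCBDADBADDCDDCCADDCDDCCACADBA ⇒ DDC·DDC·CA·DDC·DDC·CA·CA·DBA·BDA·DDC·DBA·DDC·DDC·CA·DDC·BDA·DBA·DDC·DDC·CA·BDA·DDC·DBA·DDC·BDA·DBA·CA·DBA·DDC·BDA·DBA·DDC·DDC·CA·BDA·DDC·DBA·DDC·BDA·DBA·BDA·DDC·DBA·DDC·DDC·CA·DDC·BDA·DBA·DDC·DDC·CA·DDC·DDC·CA·CA·DBA·DDC·DDC·CA·BDA·DDC·DBA·DDC·BDA·DBA·DDC·DDC·CA·DDC·DDC·CA·CA·DBA·DDC·DDC·CA·DDC·DDC·CA·CA·DBA·CA·DBA·DDC·BDA·DBA
    A ↦ DBA
    B ↦ BDA
    C ↦ CA
    D ↦ DDC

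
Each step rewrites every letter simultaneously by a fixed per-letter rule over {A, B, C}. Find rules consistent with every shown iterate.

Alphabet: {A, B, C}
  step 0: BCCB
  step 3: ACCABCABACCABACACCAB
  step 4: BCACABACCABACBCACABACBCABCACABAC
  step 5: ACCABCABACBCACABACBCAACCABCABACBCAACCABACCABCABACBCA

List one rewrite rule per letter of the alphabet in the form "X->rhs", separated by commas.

A->B, B->AC, C->CA

  step 4 ⇒ step 5: BCACABACCABACBCACABACBCABCACABAC ⇒ AC·CA·B·CA·B·AC·B·CA·CA·B·AC·B·CA·AC·CA·B·CA·B·AC·B·CA·AC·CA·B·AC·CA·B·CA·B·AC·B·CA
    A ↦ B
    B ↦ AC
    C ↦ CA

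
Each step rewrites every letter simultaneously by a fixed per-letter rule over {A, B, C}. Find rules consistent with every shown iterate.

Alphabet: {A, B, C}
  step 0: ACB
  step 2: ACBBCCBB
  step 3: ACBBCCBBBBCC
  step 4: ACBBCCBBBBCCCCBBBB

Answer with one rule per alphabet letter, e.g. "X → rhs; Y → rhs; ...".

A->AC, B->C, C->BB

  step 3 ⇒ step 4: ACBBCCBBBBCC ⇒ AC·BB·C·C·BB·BB·C·C·C·C·BB·BB
    A ↦ AC
    B ↦ C
    C ↦ BB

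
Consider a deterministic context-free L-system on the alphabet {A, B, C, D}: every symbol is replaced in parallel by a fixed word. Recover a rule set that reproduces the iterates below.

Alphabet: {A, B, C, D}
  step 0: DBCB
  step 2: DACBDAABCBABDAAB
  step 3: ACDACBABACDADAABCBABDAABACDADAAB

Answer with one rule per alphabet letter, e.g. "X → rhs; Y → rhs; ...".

A->DA, B->AB, C->CB, D->AC

  step 2 ⇒ step 3: DACBDAABCBABDAAB ⇒ AC·DA·CB·AB·AC·DA·DA·AB·CB·AB·DA·AB·AC·DA·DA·AB
    A ↦ DA
    B ↦ AB
    C ↦ CB
    D ↦ AC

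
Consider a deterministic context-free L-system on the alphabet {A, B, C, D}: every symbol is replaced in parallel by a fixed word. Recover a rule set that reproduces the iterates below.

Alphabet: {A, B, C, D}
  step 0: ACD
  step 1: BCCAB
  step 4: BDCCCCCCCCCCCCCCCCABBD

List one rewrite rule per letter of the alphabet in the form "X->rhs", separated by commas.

A->B, B->D, C->CC, D->AB

  step 0 ⇒ step 1: ACD ⇒ B·CC·AB
    A ↦ B
    C ↦ CC
    D ↦ AB
    B ↦ D  (constrained at step 1)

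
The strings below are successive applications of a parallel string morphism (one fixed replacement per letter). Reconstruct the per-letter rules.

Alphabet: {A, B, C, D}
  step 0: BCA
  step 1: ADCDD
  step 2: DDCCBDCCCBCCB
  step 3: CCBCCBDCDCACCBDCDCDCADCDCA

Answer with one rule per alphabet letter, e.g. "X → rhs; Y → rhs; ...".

A->DD, B->A, C->DC, D->CCB

  step 2 ⇒ step 3: DDCCBDCCCBCCB ⇒ CCB·CCB·DC·DC·A·CCB·DC·DC·DC·A·DC·DC·A
    B ↦ A
    C ↦ DC
    D ↦ CCB
  step 0 ⇒ step 1: BCA ⇒ A·DC·DD
    A ↦ DD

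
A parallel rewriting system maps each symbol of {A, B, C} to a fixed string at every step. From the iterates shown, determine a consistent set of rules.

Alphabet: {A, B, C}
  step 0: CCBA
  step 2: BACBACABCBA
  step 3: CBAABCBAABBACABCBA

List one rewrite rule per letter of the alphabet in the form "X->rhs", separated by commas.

  step 2 ⇒ step 3: BACBACABCBA ⇒ C·BA·AB·C·BA·AB·BA·C·AB·C·BA
    A ↦ BA
    B ↦ C
    C ↦ AB

A->BA, B->C, C->AB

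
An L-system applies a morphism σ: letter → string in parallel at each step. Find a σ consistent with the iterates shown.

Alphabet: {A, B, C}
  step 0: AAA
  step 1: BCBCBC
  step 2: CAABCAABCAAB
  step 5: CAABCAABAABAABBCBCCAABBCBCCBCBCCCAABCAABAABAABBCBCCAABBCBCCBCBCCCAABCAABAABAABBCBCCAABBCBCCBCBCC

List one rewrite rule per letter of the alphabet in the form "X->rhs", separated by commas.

  step 1 ⇒ step 2: BCBCBC ⇒ C·AAB·C·AAB·C·AAB
    B ↦ C
    C ↦ AAB
  step 0 ⇒ step 1: AAA ⇒ BC·BC·BC
    A ↦ BC

A->BC, B->C, C->AAB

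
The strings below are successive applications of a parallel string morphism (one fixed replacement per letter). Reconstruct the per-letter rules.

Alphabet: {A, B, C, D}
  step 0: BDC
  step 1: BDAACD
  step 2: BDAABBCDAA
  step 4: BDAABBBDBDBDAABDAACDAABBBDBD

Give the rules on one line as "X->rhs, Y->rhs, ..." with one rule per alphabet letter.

A->B, B->BD, C->CD, D->AA

  step 1 ⇒ step 2: BDAACD ⇒ BD·AA·B·B·CD·AA
    A ↦ B
    B ↦ BD
    C ↦ CD
    D ↦ AA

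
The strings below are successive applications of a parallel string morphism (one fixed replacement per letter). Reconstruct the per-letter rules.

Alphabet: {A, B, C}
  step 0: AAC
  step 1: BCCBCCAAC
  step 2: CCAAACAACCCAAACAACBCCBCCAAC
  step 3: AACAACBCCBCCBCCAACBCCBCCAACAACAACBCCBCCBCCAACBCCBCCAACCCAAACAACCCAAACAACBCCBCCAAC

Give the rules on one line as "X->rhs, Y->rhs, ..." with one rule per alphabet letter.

  step 2 ⇒ step 3: CCAAACAACCCAAACAACBCCBCCAAC ⇒ AAC·AAC·BCC·BCC·BCC·AAC·BCC·BCC·AAC·AAC·AAC·BCC·BCC·BCC·AAC·BCC·BCC·AAC·CCA·AAC·AAC·CCA·AAC·AAC·BCC·BCC·AAC
    A ↦ BCC
    B ↦ CCA
    C ↦ AAC

A->BCC, B->CCA, C->AAC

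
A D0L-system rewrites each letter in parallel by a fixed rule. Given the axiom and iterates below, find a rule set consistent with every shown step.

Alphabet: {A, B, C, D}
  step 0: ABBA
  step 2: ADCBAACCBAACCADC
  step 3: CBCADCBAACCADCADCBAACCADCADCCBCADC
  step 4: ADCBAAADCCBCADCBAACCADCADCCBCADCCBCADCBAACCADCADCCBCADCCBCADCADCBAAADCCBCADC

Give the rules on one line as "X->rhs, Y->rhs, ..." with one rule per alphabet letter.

  step 3 ⇒ step 4: CBCADCBAACCADCADCBAACCADCADCCBCADC ⇒ ADC·BAA·ADC·C·BC·ADC·BAA·C·C·ADC·ADC·C·BC·ADC·C·BC·ADC·BAA·C·C·ADC·ADC·C·BC·ADC·C·BC·ADC·ADC·BAA·ADC·C·BC·ADC
    A ↦ C
    B ↦ BAA
    C ↦ ADC
    D ↦ BC

A->C, B->BAA, C->ADC, D->BC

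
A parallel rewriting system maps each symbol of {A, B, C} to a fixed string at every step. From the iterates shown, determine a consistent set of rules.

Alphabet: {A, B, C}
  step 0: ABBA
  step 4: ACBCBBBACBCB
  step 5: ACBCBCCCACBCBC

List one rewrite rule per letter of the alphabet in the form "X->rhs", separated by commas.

  step 4 ⇒ step 5: ACBCBBBACBCB ⇒ AC·B·C·B·C·C·C·AC·B·C·B·C
    A ↦ AC
    B ↦ C
    C ↦ B

A->AC, B->C, C->B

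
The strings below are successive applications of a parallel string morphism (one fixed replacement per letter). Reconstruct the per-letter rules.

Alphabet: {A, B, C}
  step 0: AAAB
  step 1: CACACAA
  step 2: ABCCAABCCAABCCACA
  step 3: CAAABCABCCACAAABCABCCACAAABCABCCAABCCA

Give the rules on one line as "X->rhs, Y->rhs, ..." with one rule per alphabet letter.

A->CA, B->A, C->ABC

  step 2 ⇒ step 3: ABCCAABCCAABCCACA ⇒ CA·A·ABC·ABC·CA·CA·A·ABC·ABC·CA·CA·A·ABC·ABC·CA·ABC·CA
    A ↦ CA
    B ↦ A
    C ↦ ABC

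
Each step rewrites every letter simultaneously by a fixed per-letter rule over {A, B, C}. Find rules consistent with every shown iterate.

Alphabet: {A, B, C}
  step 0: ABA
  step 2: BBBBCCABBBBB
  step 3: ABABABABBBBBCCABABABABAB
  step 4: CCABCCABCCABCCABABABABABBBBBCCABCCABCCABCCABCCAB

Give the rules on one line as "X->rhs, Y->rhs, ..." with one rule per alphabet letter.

A->CC, B->AB, C->BB

  step 3 ⇒ step 4: ABABABABBBBBCCABABABABAB ⇒ CC·AB·CC·AB·CC·AB·CC·AB·AB·AB·AB·AB·BB·BB·CC·AB·CC·AB·CC·AB·CC·AB·CC·AB
    A ↦ CC
    B ↦ AB
    C ↦ BB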